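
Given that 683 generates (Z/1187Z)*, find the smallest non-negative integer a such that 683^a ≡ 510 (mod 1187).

Baby-step giant-step with m = ceil(sqrt(1186)) = 35.
Baby table (683^j mod 1187 for j=0..34):
  0:1  1:683  2:1185  3:1008  4:4  5:358  6:1179  7:471
  8:16  9:245  10:1155  11:697  12:64  13:980  14:1059  15:414
  16:256  17:359  18:675  19:469  20:1024  21:249  22:326  23:689
  24:535  25:996  26:117  27:382  28:953  29:423  30:468  31:341
  32:251  33:505  34:685
Giant step factor: 683^(-35) ≡ 1073 (mod 1187).
Scan 510·1073^i mod 1187 for i = 0, 1, …:
  i=0: 510   i=1: 23   i=2: 939   i=3: 971
  i=4: 884   i=5: 119   i=6: 678   i=7: 1050
  i=8: 187   i=9: 48   i=10: 463   i=11: 633
  i=12: 245
Match at i=12, j=9: a = 12·35 + 9 = 429.

429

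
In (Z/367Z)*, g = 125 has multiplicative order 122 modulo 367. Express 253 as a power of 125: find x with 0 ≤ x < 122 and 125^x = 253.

Baby-step giant-step with m = ceil(sqrt(122)) = 12.
Baby table (125^j mod 367 for j=0..11):
  0:1  1:125  2:211  3:318  4:114  5:304  6:199  7:286
  8:151  9:158  10:299  11:308
Giant step factor: 125^(-12) ≡ 346 (mod 367).
Scan 253·346^i mod 367 for i = 0, 1, …:
  i=0: 253   i=1: 192   i=2: 5   i=3: 262
  i=4: 3   i=5: 304
Match at i=5, j=5: x = 5·12 + 5 = 65.

65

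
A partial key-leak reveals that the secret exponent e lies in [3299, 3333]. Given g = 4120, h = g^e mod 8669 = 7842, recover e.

3307

Compute 4120^3299 mod 8669 = 2763, then multiply by 4120 repeatedly:
  4120^3299=2763  4120^3300=1163  4120^3301=6272  4120^3302=7020  4120^3303=2616
  4120^3304=2353  4120^3305=2418  4120^3306=1479  4120^3307=7842
Found 7842 at exponent 3307.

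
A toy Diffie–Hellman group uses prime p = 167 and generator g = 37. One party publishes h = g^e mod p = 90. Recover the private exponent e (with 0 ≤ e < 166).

Baby-step giant-step with m = ceil(sqrt(166)) = 13.
Baby table (37^j mod 167 for j=0..12):
  0:1  1:37  2:33  3:52  4:87  5:46  6:32  7:15
  8:54  9:161  10:112  11:136  12:22
Giant step factor: 37^(-13) ≡ 159 (mod 167).
Scan 90·159^i mod 167 for i = 0, 1, …:
  i=0: 90   i=1: 115   i=2: 82   i=3: 12
  i=4: 71   i=5: 100   i=6: 35   i=7: 54
Match at i=7, j=8: e = 7·13 + 8 = 99.

99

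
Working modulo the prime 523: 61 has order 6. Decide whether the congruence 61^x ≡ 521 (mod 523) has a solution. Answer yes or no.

no

521 ∈ ⟨61⟩ iff 521^6 ≡ 1 (mod 523), since |⟨61⟩| = 6.
521^6 mod 523 = 64.
Since 64 ≠ 1, 521 does not lie in the subgroup.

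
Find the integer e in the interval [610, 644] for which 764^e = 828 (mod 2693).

644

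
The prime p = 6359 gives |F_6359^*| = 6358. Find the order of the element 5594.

34

The order of 5594 must divide p − 1 = 6358 = 2 · 11 · 17^2.
Divisors: 1, 2, 11, 17, 22, 34, 187, 289, 374, 578, 3179, 6358.
Check each in increasing order: 5594^1 ≡ 5594;  5594^2 ≡ 197;  5594^11 ≡ 905;  5594^17 ≡ 6358;  5594^22 ≡ 5073;  5594^34 ≡ 1.
Smallest exponent giving 1 is 34.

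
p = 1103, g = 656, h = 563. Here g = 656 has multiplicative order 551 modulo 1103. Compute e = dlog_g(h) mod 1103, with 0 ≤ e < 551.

89

Baby-step giant-step with m = ceil(sqrt(551)) = 24.
Baby table (656^j mod 1103 for j=0..23):
  0:1  1:656  2:166  3:802  4:1084  5:772  6:155  7:204
  8:361  9:774  10:364  11:536  12:862  13:736  14:805  15:846
  16:167  17:355  18:147  19:471  20:136  21:976  22:516  23:978
Giant step factor: 656^(-24) ≡ 925 (mod 1103).
Scan 563·925^i mod 1103 for i = 0, 1, …:
  i=0: 563   i=1: 159   i=2: 376   i=3: 355
Match at i=3, j=17: e = 3·24 + 17 = 89.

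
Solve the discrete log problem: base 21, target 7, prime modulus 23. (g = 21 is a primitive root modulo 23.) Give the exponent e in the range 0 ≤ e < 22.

15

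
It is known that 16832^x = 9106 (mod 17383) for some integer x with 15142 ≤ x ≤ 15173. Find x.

15169

Compute 16832^15142 mod 17383 = 1843, then multiply by 16832 repeatedly:
  16832^15142=1843  16832^15143=10104  16832^15144=12639  16832^15145=6494  16832^15146=2704
  16832^15147=5034  16832^15148=7546  16832^15149=14074  16832^15150=15427  16832^15151=10
  16832^15152=11873  16832^15153=11368  16832^15154=11495  16832^15155=11050  16832^15156=12883
  16832^15157=11114  16832^15158=12385  16832^15159=7384  16832^15160=16421  16832^15161=8572
  16832^15162=5004  16832^15163=6693  16832^15164=14736  16832^15165=15708  16832^15166=1626
  16832^15167=7990  16832^15168=12792  16832^15169=9106
Found 9106 at exponent 15169.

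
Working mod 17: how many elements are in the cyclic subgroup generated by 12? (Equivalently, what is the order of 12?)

16

The order of 12 must divide p − 1 = 16 = 2^4.
Divisors: 1, 2, 4, 8, 16.
Check each in increasing order: 12^1 ≡ 12;  12^2 ≡ 8;  12^4 ≡ 13;  12^8 ≡ 16;  12^16 ≡ 1.
Smallest exponent giving 1 is 16.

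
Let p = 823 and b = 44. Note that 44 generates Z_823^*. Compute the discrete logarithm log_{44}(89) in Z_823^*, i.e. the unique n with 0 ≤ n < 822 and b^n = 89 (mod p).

556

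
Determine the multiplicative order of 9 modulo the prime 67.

11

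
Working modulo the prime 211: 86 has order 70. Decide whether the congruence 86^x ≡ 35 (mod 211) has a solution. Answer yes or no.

no

35 ∈ ⟨86⟩ iff 35^70 ≡ 1 (mod 211), since |⟨86⟩| = 70.
35^70 mod 211 = 196.
Since 196 ≠ 1, 35 does not lie in the subgroup.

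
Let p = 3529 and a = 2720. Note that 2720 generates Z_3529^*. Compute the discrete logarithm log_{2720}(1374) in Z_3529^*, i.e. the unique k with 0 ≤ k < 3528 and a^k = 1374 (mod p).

3146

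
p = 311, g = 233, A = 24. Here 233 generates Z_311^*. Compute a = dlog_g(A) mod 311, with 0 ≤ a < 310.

Baby-step giant-step with m = ceil(sqrt(310)) = 18.
Baby table (233^j mod 311 for j=0..17):
  0:1  1:233  2:175  3:34  4:147  5:41  6:223  7:22
  8:150  9:118  10:126  11:124  12:280  13:241  14:173  15:190
  16:108  17:284
Giant step factor: 233^(-18) ≡ 219 (mod 311).
Scan 24·219^i mod 311 for i = 0, 1, …:
  i=0: 24   i=1: 280
Match at i=1, j=12: a = 1·18 + 12 = 30.

30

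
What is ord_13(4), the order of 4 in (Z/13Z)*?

6

The order of 4 must divide p − 1 = 12 = 2^2 · 3.
Divisors: 1, 2, 3, 4, 6, 12.
Check each in increasing order: 4^1 ≡ 4;  4^2 ≡ 3;  4^3 ≡ 12;  4^4 ≡ 9;  4^6 ≡ 1.
Smallest exponent giving 1 is 6.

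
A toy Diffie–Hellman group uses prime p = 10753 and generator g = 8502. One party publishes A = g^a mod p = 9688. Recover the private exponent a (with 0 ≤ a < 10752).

10589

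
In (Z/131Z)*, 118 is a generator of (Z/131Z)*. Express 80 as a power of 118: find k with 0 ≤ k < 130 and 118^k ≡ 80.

10

Baby-step giant-step with m = ceil(sqrt(130)) = 12.
Baby table (118^j mod 131 for j=0..11):
  0:1  1:118  2:38  3:30  4:3  5:92  6:114  7:90
  8:9  9:14  10:80  11:8
Giant step factor: 118^(-12) ≡ 34 (mod 131).
Scan 80·34^i mod 131 for i = 0, 1, …:
  i=0: 80
Match at i=0, j=10: k = 0·12 + 10 = 10.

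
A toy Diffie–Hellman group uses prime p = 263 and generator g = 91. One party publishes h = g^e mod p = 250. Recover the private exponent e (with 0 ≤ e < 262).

111

Baby-step giant-step with m = ceil(sqrt(262)) = 17.
Baby table (91^j mod 263 for j=0..16):
  0:1  1:91  2:128  3:76  4:78  5:260  6:253  7:142
  8:35  9:29  10:9  11:30  12:100  13:158  14:176  15:236
  16:173
Giant step factor: 91^(-17) ≡ 199 (mod 263).
Scan 250·199^i mod 263 for i = 0, 1, …:
  i=0: 250   i=1: 43   i=2: 141   i=3: 181
  i=4: 251   i=5: 242   i=6: 29
Match at i=6, j=9: e = 6·17 + 9 = 111.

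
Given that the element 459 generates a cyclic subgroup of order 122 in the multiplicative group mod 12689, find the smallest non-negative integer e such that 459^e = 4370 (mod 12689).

94

Baby-step giant-step with m = ceil(sqrt(122)) = 12.
Baby table (459^j mod 12689 for j=0..11):
  0:1  1:459  2:7657  3:12399  4:6469  5:45  6:7966  7:1962
  8:12328  9:11947  10:2025  11:3178
Giant step factor: 459^(-12) ≡ 7761 (mod 12689).
Scan 4370·7761^i mod 12689 for i = 0, 1, …:
  i=0: 4370   i=1: 10562   i=2: 742   i=3: 10545
  i=4: 8384   i=5: 11721   i=6: 11929   i=7: 2025
Match at i=7, j=10: e = 7·12 + 10 = 94.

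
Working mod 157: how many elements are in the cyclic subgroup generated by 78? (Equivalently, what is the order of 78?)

52

The order of 78 must divide p − 1 = 156 = 2^2 · 3 · 13.
Divisors: 1, 2, 3, 4, 6, 12, 13, 26, 39, 52, 78, 156.
Check each in increasing order: 78^1 ≡ 78;  78^2 ≡ 118;  78^3 ≡ 98;  78^4 ≡ 108;  78^6 ≡ 27;  78^12 ≡ 101;  78^13 ≡ 28;  78^26 ≡ 156;  78^39 ≡ 129;  78^52 ≡ 1.
Smallest exponent giving 1 is 52.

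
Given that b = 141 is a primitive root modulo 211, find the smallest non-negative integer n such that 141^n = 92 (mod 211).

Successive powers of 141 modulo 211:
  141^0=1  141^1=141  141^2=47  141^3=86  141^4=99  141^5=33
  141^6=11  141^7=74  141^8=95  141^9=102  141^10=34  141^11=152
  141^12=121  141^13=181  141^14=201  141^15=67  141^16=163  141^17=195
  141^18=65  141^19=92
So 141^19 ≡ 92 (mod 211), giving n = 19.

19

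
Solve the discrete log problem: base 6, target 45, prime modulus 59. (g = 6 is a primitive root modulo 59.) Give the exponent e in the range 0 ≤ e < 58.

18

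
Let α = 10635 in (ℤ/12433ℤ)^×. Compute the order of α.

4144

The order of 10635 must divide p − 1 = 12432 = 2^4 · 3 · 7 · 37.
Divisors: 1, 2, 3, 4, 6, 7, 8, 12, 14, 16, 21, 24, 28, 37, 42, 48, 56, 74, 84, 111, 112, 148, 168, 222, 259, 296, 336, 444, 518, 592, 777, 888, 1036, 1554, 1776, 2072, 3108, 4144, 6216, 12432.
Check each in increasing order: 10635^1 ≡ 10635;  10635^2 ≡ 224;  10635^3 ≡ 7537;  10635^4 ≡ 444;  10635^6 ≡ 12425;  10635^7 ≡ 1951;  10635^8 ≡ 10641;  10635^12 ≡ 64;  10635^14 ≡ 1903;  10635^16 ≡ 3550;  10635^21 ≡ 7719;  10635^24 ≡ 4096;  10635^28 ≡ 3406;  10635^37 ≡ 118;  10635^42 ≡ 4025;  10635^48 ≡ 5099;  10635^56 ≡ 847;  10635^74 ≡ 1491;  10635^84 ≡ 426;  10635^111 ≡ 1876;  10635^112 ≡ 8728;  10635^148 ≡ 10007;  10635^168 ≡ 7414;  10635^222 ≡ 837;  10635^259 ≡ 11735;  10635^296 ≡ 4667;  10635^336 ≡ 1103;  10635^444 ≡ 4321;  10635^518 ≡ 2317;  10635^592 ≡ 10706;  10635^777 ≡ 11457;  10635^888 ≡ 9108;  10635^1036 ≡ 9866;  10635^1554 ≡ 7668;  10635^1776 ≡ 2688;  10635^2072 ≡ 12432;  10635^3108 ≡ 2567;  10635^4144 ≡ 1.
Smallest exponent giving 1 is 4144.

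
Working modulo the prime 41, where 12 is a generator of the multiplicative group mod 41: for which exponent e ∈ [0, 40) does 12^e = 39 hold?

Successive powers of 12 modulo 41:
  12^0=1  12^1=12  12^2=21  12^3=6  12^4=31  12^5=3
  12^6=36  12^7=22  12^8=18  12^9=11  12^10=9  12^11=26
  12^12=25  12^13=13  12^14=33  12^15=27  12^16=37  12^17=34
  12^18=39
So 12^18 ≡ 39 (mod 41), giving e = 18.

18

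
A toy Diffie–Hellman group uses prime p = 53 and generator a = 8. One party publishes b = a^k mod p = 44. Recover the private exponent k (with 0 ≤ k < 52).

Successive powers of 8 modulo 53:
  8^0=1  8^1=8  8^2=11  8^3=35  8^4=15  8^5=14
  8^6=6  8^7=48  8^8=13  8^9=51  8^10=37  8^11=31
  8^12=36  8^13=23  8^14=25  8^15=41  8^16=10  8^17=27
  8^18=4  8^19=32  8^20=44
So 8^20 ≡ 44 (mod 53), giving k = 20.

20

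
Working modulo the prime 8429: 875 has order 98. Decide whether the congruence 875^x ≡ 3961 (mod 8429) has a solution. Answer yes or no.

yes

3961 ∈ ⟨875⟩ iff 3961^98 ≡ 1 (mod 8429), since |⟨875⟩| = 98.
3961^98 mod 8429 = 1.
Since 1 = 1, 3961 lies in the subgroup.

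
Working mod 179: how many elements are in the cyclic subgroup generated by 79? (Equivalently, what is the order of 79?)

178

The order of 79 must divide p − 1 = 178 = 2 · 89.
Divisors: 1, 2, 89, 178.
Check each in increasing order: 79^1 ≡ 79;  79^2 ≡ 155;  79^89 ≡ 178;  79^178 ≡ 1.
Smallest exponent giving 1 is 178.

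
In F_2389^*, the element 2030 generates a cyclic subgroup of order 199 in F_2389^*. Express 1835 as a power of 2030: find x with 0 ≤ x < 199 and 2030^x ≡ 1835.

Baby-step giant-step with m = ceil(sqrt(199)) = 15.
Baby table (2030^j mod 2389 for j=0..14):
  0:1  1:2030  2:2264  3:1873  4:1291  5:2386  6:1077  7:375
  8:1548  9:905  10:9  11:1547  12:1264  13:134  14:2063
Giant step factor: 2030^(-15) ≡ 2212 (mod 2389).
Scan 1835·2212^i mod 2389 for i = 0, 1, …:
  i=0: 1835   i=1: 109   i=2: 2208   i=3: 980
  i=4: 937   i=5: 1381   i=6: 1630   i=7: 559
  i=8: 1395   i=9: 1541   i=10: 1978   i=11: 1077
Match at i=11, j=6: x = 11·15 + 6 = 171.

171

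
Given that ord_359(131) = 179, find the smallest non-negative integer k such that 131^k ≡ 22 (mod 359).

Baby-step giant-step with m = ceil(sqrt(179)) = 14.
Baby table (131^j mod 359 for j=0..13):
  0:1  1:131  2:288  3:33  4:15  5:170  6:12  7:136
  8:225  9:37  10:180  11:245  12:144  13:196
Giant step factor: 131^(-14) ≡ 48 (mod 359).
Scan 22·48^i mod 359 for i = 0, 1, …:
  i=0: 22   i=1: 338   i=2: 69   i=3: 81
  i=4: 298   i=5: 303   i=6: 184   i=7: 216
  i=8: 316   i=9: 90   i=10: 12
Match at i=10, j=6: k = 10·14 + 6 = 146.

146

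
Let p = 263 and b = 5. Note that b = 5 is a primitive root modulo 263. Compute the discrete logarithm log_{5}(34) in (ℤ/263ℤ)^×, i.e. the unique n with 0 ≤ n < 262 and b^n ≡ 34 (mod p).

Baby-step giant-step with m = ceil(sqrt(262)) = 17.
Baby table (5^j mod 263 for j=0..16):
  0:1  1:5  2:25  3:125  4:99  5:232  6:108  7:14
  8:70  9:87  10:172  11:71  12:92  13:197  14:196  15:191
  16:166
Giant step factor: 5^(-17) ≡ 77 (mod 263).
Scan 34·77^i mod 263 for i = 0, 1, …:
  i=0: 34   i=1: 251   i=2: 128   i=3: 125
Match at i=3, j=3: n = 3·17 + 3 = 54.

54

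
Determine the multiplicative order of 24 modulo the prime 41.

The order of 24 must divide p − 1 = 40 = 2^3 · 5.
Divisors: 1, 2, 4, 5, 8, 10, 20, 40.
Check each in increasing order: 24^1 ≡ 24;  24^2 ≡ 2;  24^4 ≡ 4;  24^5 ≡ 14;  24^8 ≡ 16;  24^10 ≡ 32;  24^20 ≡ 40;  24^40 ≡ 1.
Smallest exponent giving 1 is 40.

40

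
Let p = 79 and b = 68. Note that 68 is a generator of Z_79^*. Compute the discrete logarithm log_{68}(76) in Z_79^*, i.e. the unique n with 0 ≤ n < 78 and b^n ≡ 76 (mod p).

74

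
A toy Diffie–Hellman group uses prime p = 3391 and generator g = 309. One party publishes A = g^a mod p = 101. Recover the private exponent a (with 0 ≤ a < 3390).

3332

Baby-step giant-step with m = ceil(sqrt(3390)) = 59.
Baby table (309^j mod 3391 for j=0..58):
  0:1  1:309  2:533  3:1929  4:2636  5:684  6:1114  7:1735
  8:337  9:2403  10:3289  11:2392  12:3281  13:3311  14:2408  15:1443
  16:1666  17:2753  18:2927  19:2437  20:231  21:168  22:1047  23:1378
  24:1927  25:2018  26:3009  27:647  28:3245  29:2360  30:175  31:3210
  32:1718  33:1866  34:124  35:1015  36:1663  37:1826  38:1328  39:41
  40:2496  41:1507  42:1096  43:2955  44:916  45:1591  46:3315  47:253
  48:184  49:2600  50:3124  51:2272  52:111  53:389  54:1516  55:486
  56:970  57:1322  58:1578
Giant step factor: 309^(-59) ≡ 3106 (mod 3391).
Scan 101·3106^i mod 3391 for i = 0, 1, …:
  i=0: 101   i=1: 1734   i=2: 896   i=3: 2356
  i=4: 3349   i=5: 1797   i=6: 3287   i=7: 2512
  i=8: 2972   i=9: 730     …   i=55: 762
  i=56: 3245
Match at i=56, j=28: a = 56·59 + 28 = 3332.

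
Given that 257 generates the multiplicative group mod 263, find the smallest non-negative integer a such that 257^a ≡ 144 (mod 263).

80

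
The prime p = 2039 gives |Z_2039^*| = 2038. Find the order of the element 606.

The order of 606 must divide p − 1 = 2038 = 2 · 1019.
Divisors: 1, 2, 1019, 2038.
Check each in increasing order: 606^1 ≡ 606;  606^2 ≡ 216;  606^1019 ≡ 1.
Smallest exponent giving 1 is 1019.

1019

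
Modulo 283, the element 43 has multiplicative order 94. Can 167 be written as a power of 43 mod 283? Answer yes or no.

yes

167 ∈ ⟨43⟩ iff 167^94 ≡ 1 (mod 283), since |⟨43⟩| = 94.
167^94 mod 283 = 1.
Since 1 = 1, 167 lies in the subgroup.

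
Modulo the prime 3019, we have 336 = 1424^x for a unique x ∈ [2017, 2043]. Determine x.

2036

Compute 1424^2017 mod 3019 = 2784, then multiply by 1424 repeatedly:
  1424^2017=2784  1424^2018=469  1424^2019=657  1424^2020=2697  1424^2021=360
  1424^2022=2429  1424^2023=2141  1424^2024=2613  1424^2025=1504  1424^2026=1225
  1424^2027=2437  1424^2028=1457  1424^2029=715  1424^2030=757  1424^2031=185
  1424^2032=787  1424^2033=639  1424^2034=1217  1424^2035=102  1424^2036=336
Found 336 at exponent 2036.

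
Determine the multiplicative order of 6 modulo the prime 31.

The order of 6 must divide p − 1 = 30 = 2 · 3 · 5.
Divisors: 1, 2, 3, 5, 6, 10, 15, 30.
Check each in increasing order: 6^1 ≡ 6;  6^2 ≡ 5;  6^3 ≡ 30;  6^5 ≡ 26;  6^6 ≡ 1.
Smallest exponent giving 1 is 6.

6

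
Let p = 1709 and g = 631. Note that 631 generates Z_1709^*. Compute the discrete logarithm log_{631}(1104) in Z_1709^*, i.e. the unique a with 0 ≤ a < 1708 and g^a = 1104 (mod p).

Baby-step giant-step with m = ceil(sqrt(1708)) = 42.
Baby table (631^j mod 1709 for j=0..41):
  0:1  1:631  2:1673  3:1210  4:1296  5:874  6:1196  7:1007
  8:1378  9:1346  10:1662  11:1105  12:1692  13:1236  14:612  15:1647
  16:185  17:523  18:176  19:1680  20:500  21:1044  22:799  23:14
  24:289  25:1205  26:1559  27:1054  28:273  29:1363  30:426  31:493
  32:45  33:1051  34:89  35:1471  36:214  37:23  38:841  39:881
  40:486  41:755
Giant step factor: 631^(-42) ≡ 181 (mod 1709).
Scan 1104·181^i mod 1709 for i = 0, 1, …:
  i=0: 1104   i=1: 1580   i=2: 577   i=3: 188
  i=4: 1557   i=5: 1541   i=6: 354   i=7: 841
Match at i=7, j=38: a = 7·42 + 38 = 332.

332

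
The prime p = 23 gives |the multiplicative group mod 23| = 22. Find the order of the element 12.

11

The order of 12 must divide p − 1 = 22 = 2 · 11.
Divisors: 1, 2, 11, 22.
Check each in increasing order: 12^1 ≡ 12;  12^2 ≡ 6;  12^11 ≡ 1.
Smallest exponent giving 1 is 11.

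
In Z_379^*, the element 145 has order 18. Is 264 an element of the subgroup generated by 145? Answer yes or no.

264 ∈ ⟨145⟩ iff 264^18 ≡ 1 (mod 379), since |⟨145⟩| = 18.
264^18 mod 379 = 1.
Since 1 = 1, 264 lies in the subgroup.

yes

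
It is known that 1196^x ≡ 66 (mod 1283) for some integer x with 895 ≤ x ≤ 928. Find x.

915

Compute 1196^895 mod 1283 = 371, then multiply by 1196 repeatedly:
  1196^895=371  1196^896=1081  1196^897=895  1196^898=398  1196^899=15
  1196^900=1261  1196^901=631  1196^902=272  1196^903=713  1196^904=836
  1196^905=399  1196^906=1211  1196^907=1132  1196^908=307  1196^909=234
  1196^910=170  1196^911=606  1196^912=1164  1196^913=89  1196^914=1238
  1196^915=66
Found 66 at exponent 915.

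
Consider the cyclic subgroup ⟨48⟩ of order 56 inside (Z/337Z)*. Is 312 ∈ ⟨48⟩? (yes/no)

yes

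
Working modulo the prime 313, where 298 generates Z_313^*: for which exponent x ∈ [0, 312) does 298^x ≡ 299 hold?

83

Baby-step giant-step with m = ceil(sqrt(312)) = 18.
Baby table (298^j mod 313 for j=0..17):
  0:1  1:298  2:225  3:68  4:232  5:276  6:242  7:126
  8:301  9:180  10:117  11:123  12:33  13:131  14:226  15:53
  16:144  17:31
Giant step factor: 298^(-18) ≡ 35 (mod 313).
Scan 299·35^i mod 313 for i = 0, 1, …:
  i=0: 299   i=1: 136   i=2: 65   i=3: 84
  i=4: 123
Match at i=4, j=11: x = 4·18 + 11 = 83.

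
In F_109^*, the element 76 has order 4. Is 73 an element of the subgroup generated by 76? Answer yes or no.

no

73 ∈ ⟨76⟩ iff 73^4 ≡ 1 (mod 109), since |⟨76⟩| = 4.
73^4 mod 109 = 35.
Since 35 ≠ 1, 73 does not lie in the subgroup.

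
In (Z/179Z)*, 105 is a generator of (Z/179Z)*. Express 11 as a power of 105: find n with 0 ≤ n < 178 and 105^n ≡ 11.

9

Baby-step giant-step with m = ceil(sqrt(178)) = 14.
Baby table (105^j mod 179 for j=0..13):
  0:1  1:105  2:106  3:32  4:138  5:170  6:129  7:120
  8:70  9:11  10:81  11:92  12:173  13:86
Giant step factor: 105^(-14) ≡ 47 (mod 179).
Scan 11·47^i mod 179 for i = 0, 1, …:
  i=0: 11
Match at i=0, j=9: n = 0·14 + 9 = 9.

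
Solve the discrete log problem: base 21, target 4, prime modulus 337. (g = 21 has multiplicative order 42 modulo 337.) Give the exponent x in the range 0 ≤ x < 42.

Successive powers of 21 modulo 337:
  21^0=1  21^1=21  21^2=104  21^3=162  21^4=32  21^5=335
  21^6=295  21^7=129  21^8=13  21^9=273  21^10=4
So 21^10 ≡ 4 (mod 337), giving x = 10.

10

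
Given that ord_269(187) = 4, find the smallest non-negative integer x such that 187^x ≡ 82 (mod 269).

3

Successive powers of 187 modulo 269:
  187^0=1  187^1=187  187^2=268  187^3=82
So 187^3 ≡ 82 (mod 269), giving x = 3.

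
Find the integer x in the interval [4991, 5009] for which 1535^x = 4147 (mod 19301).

4999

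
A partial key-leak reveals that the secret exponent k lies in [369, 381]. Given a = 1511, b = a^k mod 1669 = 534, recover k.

Compute 1511^369 mod 1669 = 534, then multiply by 1511 repeatedly:
  1511^369=534
Found 534 at exponent 369.

369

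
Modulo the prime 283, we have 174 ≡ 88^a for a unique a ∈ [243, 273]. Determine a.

Compute 88^243 mod 283 = 27, then multiply by 88 repeatedly:
  88^243=27  88^244=112  88^245=234  88^246=216  88^247=47
  88^248=174
Found 174 at exponent 248.

248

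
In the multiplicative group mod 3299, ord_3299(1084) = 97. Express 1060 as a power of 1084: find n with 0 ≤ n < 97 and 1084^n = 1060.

Baby-step giant-step with m = ceil(sqrt(97)) = 10.
Baby table (1084^j mod 3299 for j=0..9):
  0:1  1:1084  2:612  3:309  4:1757  5:1065  6:3109  7:1877
  8:2484  9:672
Giant step factor: 1084^(-10) ≡ 2039 (mod 3299).
Scan 1060·2039^i mod 3299 for i = 0, 1, …:
  i=0: 1060   i=1: 495   i=2: 3110   i=3: 612
Match at i=3, j=2: n = 3·10 + 2 = 32.

32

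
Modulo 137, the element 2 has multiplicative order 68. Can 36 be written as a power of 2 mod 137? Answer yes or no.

yes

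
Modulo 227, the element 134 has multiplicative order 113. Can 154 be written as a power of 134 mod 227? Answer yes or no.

no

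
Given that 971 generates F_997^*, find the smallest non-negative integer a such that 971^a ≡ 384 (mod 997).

Baby-step giant-step with m = ceil(sqrt(996)) = 32.
Baby table (971^j mod 997 for j=0..31):
  0:1  1:971  2:676  3:370  4:350  5:870  6:311  7:887
  8:866  9:415  10:177  11:383  12:12  13:685  14:136  15:452
  16:212  17:470  18:741  19:674  20:422  21:992  22:130  23:608
  24:144  25:244  26:635  27:439  28:550  29:655  30:916  31:112
Giant step factor: 971^(-32) ≡ 366 (mod 997).
Scan 384·366^i mod 997 for i = 0, 1, …:
  i=0: 384   i=1: 964   i=2: 883   i=3: 150
  i=4: 65   i=5: 859   i=6: 339   i=7: 446
  i=8: 725   i=9: 148     …   i=13: 347
  i=14: 383
Match at i=14, j=11: a = 14·32 + 11 = 459.

459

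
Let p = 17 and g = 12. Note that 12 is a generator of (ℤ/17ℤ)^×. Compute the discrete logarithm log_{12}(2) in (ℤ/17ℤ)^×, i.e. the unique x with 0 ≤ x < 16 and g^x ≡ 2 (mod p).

Successive powers of 12 modulo 17:
  12^0=1  12^1=12  12^2=8  12^3=11  12^4=13  12^5=3
  12^6=2
So 12^6 ≡ 2 (mod 17), giving x = 6.

6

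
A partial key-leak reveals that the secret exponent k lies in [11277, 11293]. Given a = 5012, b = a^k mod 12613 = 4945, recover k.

Compute 5012^11277 mod 12613 = 8058, then multiply by 5012 repeatedly:
  5012^11277=8058  5012^11278=12483  5012^11279=4316  5012^11280=497  5012^11281=6203
  5012^11282=11004  5012^11283=8012  5012^11284=8965  5012^11285=5074  5012^11286=3080
  5012^11287=11261  5012^11288=9570  5012^11289=10214  5012^11290=9014  5012^11291=11015
  5012^11292=79  5012^11293=4945
Found 4945 at exponent 11293.

11293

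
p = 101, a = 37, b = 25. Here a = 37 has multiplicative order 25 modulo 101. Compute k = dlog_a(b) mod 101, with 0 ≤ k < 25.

Successive powers of 37 modulo 101:
  37^0=1  37^1=37  37^2=56  37^3=52  37^4=5  37^5=84
  37^6=78  37^7=58  37^8=25
So 37^8 ≡ 25 (mod 101), giving k = 8.

8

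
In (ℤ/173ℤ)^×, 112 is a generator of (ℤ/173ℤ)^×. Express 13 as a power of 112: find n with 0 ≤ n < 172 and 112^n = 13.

10

Successive powers of 112 modulo 173:
  112^0=1  112^1=112  112^2=88  112^3=168  112^4=132  112^5=79
  112^6=25  112^7=32  112^8=124  112^9=48  112^10=13
So 112^10 ≡ 13 (mod 173), giving n = 10.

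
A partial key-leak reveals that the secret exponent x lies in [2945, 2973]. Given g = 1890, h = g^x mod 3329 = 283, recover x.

Compute 1890^2945 mod 3329 = 3081, then multiply by 1890 repeatedly:
  1890^2945=3081  1890^2946=669  1890^2947=2719  1890^2948=2263  1890^2949=2634
  1890^2950=1405  1890^2951=2237  1890^2952=100  1890^2953=2576  1890^2954=1642
  1890^2955=752  1890^2956=3126  1890^2957=2494  1890^2958=3125  1890^2959=604
  1890^2960=3042  1890^2961=197  1890^2962=2811  1890^2963=3035  1890^2964=283
Found 283 at exponent 2964.

2964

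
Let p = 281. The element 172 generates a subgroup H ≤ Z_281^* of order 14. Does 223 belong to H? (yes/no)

⟨172⟩ has order 14; its elements mod 281 are {1, 32, 59, 79, 100, 109, 116, 165, 172, 181, 202, 222, 249, 280}.
223 is not in this set.

no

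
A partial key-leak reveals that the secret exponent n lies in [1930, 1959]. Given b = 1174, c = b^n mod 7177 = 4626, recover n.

1953

Compute 1174^1930 mod 7177 = 2591, then multiply by 1174 repeatedly:
  1174^1930=2591  1174^1931=5963  1174^1932=2987  1174^1933=4362  1174^1934=3787
  1174^1935=3375  1174^1936=546  1174^1937=2251  1174^1938=1538  1174^1939=4185
  1174^1940=4122  1174^1941=1930  1174^1942=5065  1174^1943=3754  1174^1944=518
  1174^1945=5264  1174^1946=539  1174^1947=1210  1174^1948=6671  1174^1949=1647
  1174^1950=2965  1174^1951=65  1174^1952=4540  1174^1953=4626
Found 4626 at exponent 1953.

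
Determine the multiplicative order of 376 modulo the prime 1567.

1566

The order of 376 must divide p − 1 = 1566 = 2 · 3^3 · 29.
Divisors: 1, 2, 3, 6, 9, 18, 27, 29, 54, 58, 87, 174, 261, 522, 783, 1566.
Check each in increasing order: 376^1 ≡ 376;  376^2 ≡ 346;  376^3 ≡ 35;  376^6 ≡ 1225;  376^9 ≡ 566;  376^18 ≡ 688;  376^27 ≡ 792;  376^29 ≡ 1374;  376^54 ≡ 464;  376^58 ≡ 1208;  376^87 ≡ 339;  376^174 ≡ 530;  376^261 ≡ 1032;  376^522 ≡ 1031;  376^783 ≡ 1566;  376^1566 ≡ 1.
Smallest exponent giving 1 is 1566.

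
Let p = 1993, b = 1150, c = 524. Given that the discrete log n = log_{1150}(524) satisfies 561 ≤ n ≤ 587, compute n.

578

Compute 1150^561 mod 1993 = 1563, then multiply by 1150 repeatedly:
  1150^561=1563  1150^562=1757  1150^563=1641  1150^564=1772  1150^565=954
  1150^566=950  1150^567=336  1150^568=1751  1150^569=720  1150^570=905
  1150^571=404  1150^572=231  1150^573=581  1150^574=495  1150^575=1245
  1150^576=776  1150^577=1529  1150^578=524
Found 524 at exponent 578.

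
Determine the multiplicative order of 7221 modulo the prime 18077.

18076

The order of 7221 must divide p − 1 = 18076 = 2^2 · 4519.
Divisors: 1, 2, 4, 4519, 9038, 18076.
Check each in increasing order: 7221^1 ≡ 7221;  7221^2 ≡ 8773;  7221^4 ≡ 11740;  7221^4519 ≡ 8229;  7221^9038 ≡ 18076;  7221^18076 ≡ 1.
Smallest exponent giving 1 is 18076.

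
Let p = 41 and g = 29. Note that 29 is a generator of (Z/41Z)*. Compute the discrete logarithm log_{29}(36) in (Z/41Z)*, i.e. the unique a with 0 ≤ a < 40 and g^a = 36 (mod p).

6

Successive powers of 29 modulo 41:
  29^0=1  29^1=29  29^2=21  29^3=35  29^4=31  29^5=38
  29^6=36
So 29^6 ≡ 36 (mod 41), giving a = 6.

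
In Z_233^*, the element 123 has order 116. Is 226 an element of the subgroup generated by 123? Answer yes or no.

yes

226 ∈ ⟨123⟩ iff 226^116 ≡ 1 (mod 233), since |⟨123⟩| = 116.
226^116 mod 233 = 1.
Since 1 = 1, 226 lies in the subgroup.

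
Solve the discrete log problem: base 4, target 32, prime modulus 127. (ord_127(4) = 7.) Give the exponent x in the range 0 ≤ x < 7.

Successive powers of 4 modulo 127:
  4^0=1  4^1=4  4^2=16  4^3=64  4^4=2  4^5=8
  4^6=32
So 4^6 ≡ 32 (mod 127), giving x = 6.

6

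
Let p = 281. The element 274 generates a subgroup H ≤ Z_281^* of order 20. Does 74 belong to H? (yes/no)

no

⟨274⟩ has order 20; its elements mod 281 are {1, 7, 40, 49, 53, 62, 68, 86, 90, 128, 153, 191, 195, 213, 219, 228, 232, 241, 274, 280}.
74 is not in this set.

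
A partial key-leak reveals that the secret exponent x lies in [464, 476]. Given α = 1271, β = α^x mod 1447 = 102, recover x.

Compute 1271^464 mod 1447 = 807, then multiply by 1271 repeatedly:
  1271^464=807  1271^465=1221  1271^466=707  1271^467=10  1271^468=1134
  1271^469=102
Found 102 at exponent 469.

469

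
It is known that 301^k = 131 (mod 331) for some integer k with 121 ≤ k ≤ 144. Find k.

Compute 301^121 mod 331 = 248, then multiply by 301 repeatedly:
  301^121=248  301^122=173  301^123=106  301^124=130  301^125=72
  301^126=157  301^127=255  301^128=294  301^129=117  301^130=131
Found 131 at exponent 130.

130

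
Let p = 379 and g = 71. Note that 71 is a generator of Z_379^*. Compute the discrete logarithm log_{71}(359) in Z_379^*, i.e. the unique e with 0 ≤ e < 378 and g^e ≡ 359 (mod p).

Baby-step giant-step with m = ceil(sqrt(378)) = 20.
Baby table (71^j mod 379 for j=0..19):
  0:1  1:71  2:114  3:135  4:110  5:230  6:33  7:69
  8:351  9:286  10:219  11:10  12:331  13:3  14:213  15:342
  16:26  17:330  18:311  19:99
Giant step factor: 71^(-20) ≡ 130 (mod 379).
Scan 359·130^i mod 379 for i = 0, 1, …:
  i=0: 359   i=1: 53   i=2: 68   i=3: 123
  i=4: 72   i=5: 264   i=6: 210   i=7: 12
  i=8: 44   i=9: 35   i=10: 2   i=11: 260
  i=12: 69
Match at i=12, j=7: e = 12·20 + 7 = 247.

247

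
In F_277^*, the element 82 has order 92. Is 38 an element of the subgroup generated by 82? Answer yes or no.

38 ∈ ⟨82⟩ iff 38^92 ≡ 1 (mod 277), since |⟨82⟩| = 92.
38^92 mod 277 = 1.
Since 1 = 1, 38 lies in the subgroup.

yes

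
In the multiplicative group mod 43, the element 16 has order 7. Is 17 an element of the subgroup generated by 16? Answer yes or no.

17 ∈ ⟨16⟩ iff 17^7 ≡ 1 (mod 43), since |⟨16⟩| = 7.
17^7 mod 43 = 36.
Since 36 ≠ 1, 17 does not lie in the subgroup.

no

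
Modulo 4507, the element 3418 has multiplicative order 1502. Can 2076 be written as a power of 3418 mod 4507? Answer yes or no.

no

2076 ∈ ⟨3418⟩ iff 2076^1502 ≡ 1 (mod 4507), since |⟨3418⟩| = 1502.
2076^1502 mod 4507 = 3715.
Since 3715 ≠ 1, 2076 does not lie in the subgroup.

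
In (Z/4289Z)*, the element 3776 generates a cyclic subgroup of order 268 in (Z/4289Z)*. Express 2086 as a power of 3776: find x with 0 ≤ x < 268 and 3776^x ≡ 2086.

37

Baby-step giant-step with m = ceil(sqrt(268)) = 17.
Baby table (3776^j mod 4289 for j=0..16):
  0:1  1:3776  2:1540  3:3445  4:4072  5:4096  6:362  7:3010
  8:4199  9:3280  10:2937  11:3047  12:2374  13:214  14:1732  15:3596
  16:3811
Giant step factor: 3776^(-17) ≡ 683 (mod 4289).
Scan 2086·683^i mod 4289 for i = 0, 1, …:
  i=0: 2086   i=1: 790   i=2: 3445
Match at i=2, j=3: x = 2·17 + 3 = 37.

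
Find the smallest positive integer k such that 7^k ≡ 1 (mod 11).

10

The order of 7 must divide p − 1 = 10 = 2 · 5.
Divisors: 1, 2, 5, 10.
Check each in increasing order: 7^1 ≡ 7;  7^2 ≡ 5;  7^5 ≡ 10;  7^10 ≡ 1.
Smallest exponent giving 1 is 10.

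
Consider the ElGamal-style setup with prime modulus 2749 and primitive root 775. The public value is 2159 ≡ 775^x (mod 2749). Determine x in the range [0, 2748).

985

Baby-step giant-step with m = ceil(sqrt(2748)) = 53.
Baby table (775^j mod 2749 for j=0..52):
  0:1  1:775  2:1343  3:1703  4:305  5:2710  6:14  7:2603
  8:2308  9:1850  10:1521  11:2203  12:196  13:705  14:2073  15:1159
  16:2051  17:603  18:2744  19:1623  20:1532  21:2481  22:1224  23:195
  24:2679  25:730  26:2205  27:1746  28:642  29:2730  30:1769  31:1973
  32:631  33:2452  34:741  35:2483  36:25  37:132  38:587  39:1340
  40:2127  41:1774  42:350  43:1848  44:2720  45:2266  46:2288  47:95
  48:2151  49:1131  50:2343  51:1485  52:1793
Giant step factor: 775^(-53) ≡ 2193 (mod 2749).
Scan 2159·2193^i mod 2749 for i = 0, 1, …:
  i=0: 2159   i=1: 909   i=2: 412   i=3: 1844
  i=4: 113   i=5: 399   i=6: 825   i=7: 383
  i=8: 1474   i=9: 2407     …   i=17: 1544
  i=18: 1973
Match at i=18, j=31: x = 18·53 + 31 = 985.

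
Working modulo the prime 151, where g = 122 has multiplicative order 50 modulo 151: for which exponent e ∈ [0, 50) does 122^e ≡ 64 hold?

Successive powers of 122 modulo 151:
  122^0=1  122^1=122  122^2=86  122^3=73  122^4=148  122^5=87
  122^6=44  122^7=83  122^8=9  122^9=41  122^10=19  122^11=53
  122^12=124  122^13=28  122^14=94  122^15=143  122^16=81  122^17=67
  122^18=20  122^19=24  122^20=59  122^21=101  122^22=91  122^23=79
  122^24=125  122^25=150  122^26=29  122^27=65  122^28=78  122^29=3
  122^30=64
So 122^30 ≡ 64 (mod 151), giving e = 30.

30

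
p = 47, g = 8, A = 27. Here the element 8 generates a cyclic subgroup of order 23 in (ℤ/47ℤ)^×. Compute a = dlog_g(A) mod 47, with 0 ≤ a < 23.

19

Successive powers of 8 modulo 47:
  8^0=1  8^1=8  8^2=17  8^3=42  8^4=7  8^5=9
  8^6=25  8^7=12  8^8=2  8^9=16  8^10=34  8^11=37
  8^12=14  8^13=18  8^14=3  8^15=24  8^16=4  8^17=32
  8^18=21  8^19=27
So 8^19 ≡ 27 (mod 47), giving a = 19.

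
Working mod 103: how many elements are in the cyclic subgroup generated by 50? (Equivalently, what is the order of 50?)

The order of 50 must divide p − 1 = 102 = 2 · 3 · 17.
Divisors: 1, 2, 3, 6, 17, 34, 51, 102.
Check each in increasing order: 50^1 ≡ 50;  50^2 ≡ 28;  50^3 ≡ 61;  50^6 ≡ 13;  50^17 ≡ 46;  50^34 ≡ 56;  50^51 ≡ 1.
Smallest exponent giving 1 is 51.

51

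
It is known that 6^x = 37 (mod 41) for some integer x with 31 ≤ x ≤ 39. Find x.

Compute 6^31 mod 41 = 13, then multiply by 6 repeatedly:
  6^31=13  6^32=37
Found 37 at exponent 32.

32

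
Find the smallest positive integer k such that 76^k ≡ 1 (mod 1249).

The order of 76 must divide p − 1 = 1248 = 2^5 · 3 · 13.
Divisors: 1, 2, 3, 4, 6, 8, 12, 13, 16, 24, 26, 32, 39, 48, 52, 78, 96, 104, 156, 208, 312, 416, 624, 1248.
Check each in increasing order: 76^1 ≡ 76;  76^2 ≡ 780;  76^3 ≡ 577;  76^4 ≡ 137;  76^6 ≡ 695;  76^8 ≡ 34;  76^12 ≡ 911;  76^13 ≡ 541;  76^16 ≡ 1156;  76^24 ≡ 585;  76^26 ≡ 415;  76^32 ≡ 1155;  76^39 ≡ 944;  76^48 ≡ 1248;  76^52 ≡ 1112;  76^78 ≡ 599;  76^96 ≡ 1.
Smallest exponent giving 1 is 96.

96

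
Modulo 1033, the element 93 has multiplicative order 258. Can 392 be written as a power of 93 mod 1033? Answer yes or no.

yes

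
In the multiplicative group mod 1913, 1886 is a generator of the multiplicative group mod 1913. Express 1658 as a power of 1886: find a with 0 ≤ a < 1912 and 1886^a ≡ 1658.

Baby-step giant-step with m = ceil(sqrt(1912)) = 44.
Baby table (1886^j mod 1913 for j=0..43):
  0:1  1:1886  2:729  3:1360  4:1540  5:506  6:1642  7:1578
  8:1393  9:649  10:1607  11:610  12:747  13:874  14:1271  15:117
  16:667  17:1121  18:341  19:358  20:1812  21:814  22:978  23:376
  24:1326  25:545  26:589  27:1314  28:869  29:1406  30:298  31:1519
  32:1073  33:1637  34:1713  35:1574  36:1501  37:1559  38:1906  39:189
  40:636  41:45  42:698  43:284
Giant step factor: 1886^(-44) ≡ 1076 (mod 1913).
Scan 1658·1076^i mod 1913 for i = 0, 1, …:
  i=0: 1658   i=1: 1092   i=2: 410   i=3: 1170
  i=4: 166   i=5: 707   i=6: 1271
Match at i=6, j=14: a = 6·44 + 14 = 278.

278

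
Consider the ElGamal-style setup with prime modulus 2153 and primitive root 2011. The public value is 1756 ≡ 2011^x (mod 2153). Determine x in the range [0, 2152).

1670

Baby-step giant-step with m = ceil(sqrt(2152)) = 47.
Baby table (2011^j mod 2153 for j=0..46):
  0:1  1:2011  2:787  3:202  4:1458  5:1805  6:2050  7:1708
  8:753  9:724  10:536  11:1396  12:1997  13:622  14:2102  15:783
  16:770  17:463  18:997  19:524  20:947  21:1165  22:351  23:1830
  24:653  25:2006  26:1497  27:573  28:448  29:974  30:1637  31:70
  32:825  33:1265  34:1222  35:869  36:1476  37:1402  38:1145  39:1038
  40:1161  41:919  42:835  43:1998  44:480  45:736  46:985
Giant step factor: 2011^(-47) ≡ 1665 (mod 2153).
Scan 1756·1665^i mod 2153 for i = 0, 1, …:
  i=0: 1756   i=1: 2119   i=2: 1521   i=3: 537
  i=4: 610   i=5: 1587   i=6: 624   i=7: 1214
  i=8: 1796   i=9: 1976     …   i=34: 1893
  i=35: 2006
Match at i=35, j=25: x = 35·47 + 25 = 1670.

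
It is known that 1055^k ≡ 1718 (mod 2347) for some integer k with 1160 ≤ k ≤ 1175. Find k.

1161

Compute 1055^1160 mod 2347 = 649, then multiply by 1055 repeatedly:
  1055^1160=649  1055^1161=1718
Found 1718 at exponent 1161.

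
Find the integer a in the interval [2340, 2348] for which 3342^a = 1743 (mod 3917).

2347

Compute 3342^2340 mod 3917 = 1361, then multiply by 3342 repeatedly:
  3342^2340=1361  3342^2341=825  3342^2342=3499  3342^2343=1413  3342^2344=2261
  3342^2345=369  3342^2346=3260  3342^2347=1743
Found 1743 at exponent 2347.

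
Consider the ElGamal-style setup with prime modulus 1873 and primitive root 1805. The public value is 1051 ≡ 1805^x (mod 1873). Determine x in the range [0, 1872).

Baby-step giant-step with m = ceil(sqrt(1872)) = 44.
Baby table (1805^j mod 1873 for j=0..43):
  0:1  1:1805  2:878  3:232  4:1081  5:1412  6:1380  7:1683
  8:1682  9:1750  10:872  11:640  12:1432  13:20  14:513  15:703
  16:894  17:1017  18:145  19:1378  20:1819  21:1799  22:1286  23:583
  24:1562  25:545  26:400  27:895  28:949  29:1023  30:1610  31:1027
  32:1338  33:793  34:393  35:1371  36:422  37:1272  38:1535  39:508
  40:1043  41:250  42:1730  43:359
Giant step factor: 1805^(-44) ≡ 1100 (mod 1873).
Scan 1051·1100^i mod 1873 for i = 0, 1, …:
  i=0: 1051   i=1: 459   i=2: 1063   i=3: 548
  i=4: 1567   i=5: 540   i=6: 259   i=7: 204
  i=8: 1513   i=9: 1076     …   i=17: 731
  i=18: 583
Match at i=18, j=23: x = 18·44 + 23 = 815.

815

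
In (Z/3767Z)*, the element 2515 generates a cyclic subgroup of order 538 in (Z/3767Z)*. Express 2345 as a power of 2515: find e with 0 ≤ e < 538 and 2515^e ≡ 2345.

Baby-step giant-step with m = ceil(sqrt(538)) = 24.
Baby table (2515^j mod 3767 for j=0..23):
  0:1  1:2515  2:432  3:1584  4:2041  5:2461  6:234  7:858
  8:3146  9:1490  10:2952  11:3290  12:2018  13:1121  14:1599  15:2096
  16:1407  17:1392  18:1337  19:2391  20:1233  21:754  22:1509  23:1766
Giant step factor: 2515^(-24) ≡ 784 (mod 3767).
Scan 2345·784^i mod 3767 for i = 0, 1, …:
  i=0: 2345   i=1: 184   i=2: 1110   i=3: 63
  i=4: 421   i=5: 2335   i=6: 3645   i=7: 2294
  i=8: 1637   i=9: 2628     …   i=21: 2641
  i=22: 2461
Match at i=22, j=5: e = 22·24 + 5 = 533.

533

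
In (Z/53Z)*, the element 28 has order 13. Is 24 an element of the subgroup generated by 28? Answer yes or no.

⟨28⟩ has order 13; its elements mod 53 are {1, 10, 13, 15, 16, 24, 28, 36, 42, 44, 46, 47, 49}.
24 is in this set.

yes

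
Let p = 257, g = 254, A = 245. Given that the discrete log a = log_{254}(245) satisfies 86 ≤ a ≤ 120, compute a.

Compute 254^86 mod 257 = 21, then multiply by 254 repeatedly:
  254^86=21  254^87=194  254^88=189  254^89=204  254^90=159
  254^91=37  254^92=146  254^93=76  254^94=29  254^95=170
  254^96=4  254^97=245
Found 245 at exponent 97.

97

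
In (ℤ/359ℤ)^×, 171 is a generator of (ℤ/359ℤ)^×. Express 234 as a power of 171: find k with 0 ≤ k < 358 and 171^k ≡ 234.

Baby-step giant-step with m = ceil(sqrt(358)) = 19.
Baby table (171^j mod 359 for j=0..18):
  0:1  1:171  2:162  3:59  4:37  5:224  6:250  7:29
  8:292  9:31  10:275  11:355  12:34  13:70  14:123  15:211
  16:181  17:77  18:243
Giant step factor: 171^(-19) ≡ 71 (mod 359).
Scan 234·71^i mod 359 for i = 0, 1, …:
  i=0: 234   i=1: 100   i=2: 279   i=3: 64
  i=4: 236   i=5: 242   i=6: 309   i=7: 40
  i=8: 327   i=9: 241     …   i=13: 16
  i=14: 59
Match at i=14, j=3: k = 14·19 + 3 = 269.

269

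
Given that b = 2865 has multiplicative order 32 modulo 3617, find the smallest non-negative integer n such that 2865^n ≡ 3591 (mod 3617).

Successive powers of 2865 modulo 3617:
  2865^0=1  2865^1=2865  2865^2=1252  2865^3=2533  2865^4=1343  2865^5=2824
  2865^6=3148  2865^7=1839  2865^8=2383  2865^9=2016  2865^10=3108  2865^11=2983
  2865^12=2941  2865^13=1972  2865^14=26  2865^15=2150  2865^16=3616  2865^17=752
  2865^18=2365  2865^19=1084  2865^20=2274  2865^21=793  2865^22=469  2865^23=1778
  2865^24=1234  2865^25=1601  2865^26=509  2865^27=634  2865^28=676  2865^29=1645
  2865^30=3591
So 2865^30 ≡ 3591 (mod 3617), giving n = 30.

30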